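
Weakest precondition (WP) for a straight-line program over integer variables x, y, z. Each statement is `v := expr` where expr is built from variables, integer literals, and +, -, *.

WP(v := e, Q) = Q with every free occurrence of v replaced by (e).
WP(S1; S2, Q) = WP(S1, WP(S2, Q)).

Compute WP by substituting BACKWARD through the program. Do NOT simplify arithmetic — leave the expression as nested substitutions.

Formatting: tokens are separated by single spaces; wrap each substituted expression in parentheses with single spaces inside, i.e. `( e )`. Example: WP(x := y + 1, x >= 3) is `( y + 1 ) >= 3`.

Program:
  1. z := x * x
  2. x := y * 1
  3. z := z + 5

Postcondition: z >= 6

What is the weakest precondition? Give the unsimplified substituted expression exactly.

Answer: ( ( x * x ) + 5 ) >= 6

Derivation:
post: z >= 6
stmt 3: z := z + 5  -- replace 1 occurrence(s) of z with (z + 5)
  => ( z + 5 ) >= 6
stmt 2: x := y * 1  -- replace 0 occurrence(s) of x with (y * 1)
  => ( z + 5 ) >= 6
stmt 1: z := x * x  -- replace 1 occurrence(s) of z with (x * x)
  => ( ( x * x ) + 5 ) >= 6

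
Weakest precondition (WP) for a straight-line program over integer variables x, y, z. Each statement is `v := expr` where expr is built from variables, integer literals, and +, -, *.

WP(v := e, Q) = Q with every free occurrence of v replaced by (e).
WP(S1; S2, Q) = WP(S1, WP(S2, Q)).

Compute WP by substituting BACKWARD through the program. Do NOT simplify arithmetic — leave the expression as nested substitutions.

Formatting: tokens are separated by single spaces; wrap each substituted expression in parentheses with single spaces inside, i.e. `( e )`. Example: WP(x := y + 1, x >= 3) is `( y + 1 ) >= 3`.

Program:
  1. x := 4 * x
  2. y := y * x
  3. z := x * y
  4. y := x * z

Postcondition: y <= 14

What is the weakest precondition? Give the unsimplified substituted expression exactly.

post: y <= 14
stmt 4: y := x * z  -- replace 1 occurrence(s) of y with (x * z)
  => ( x * z ) <= 14
stmt 3: z := x * y  -- replace 1 occurrence(s) of z with (x * y)
  => ( x * ( x * y ) ) <= 14
stmt 2: y := y * x  -- replace 1 occurrence(s) of y with (y * x)
  => ( x * ( x * ( y * x ) ) ) <= 14
stmt 1: x := 4 * x  -- replace 3 occurrence(s) of x with (4 * x)
  => ( ( 4 * x ) * ( ( 4 * x ) * ( y * ( 4 * x ) ) ) ) <= 14

Answer: ( ( 4 * x ) * ( ( 4 * x ) * ( y * ( 4 * x ) ) ) ) <= 14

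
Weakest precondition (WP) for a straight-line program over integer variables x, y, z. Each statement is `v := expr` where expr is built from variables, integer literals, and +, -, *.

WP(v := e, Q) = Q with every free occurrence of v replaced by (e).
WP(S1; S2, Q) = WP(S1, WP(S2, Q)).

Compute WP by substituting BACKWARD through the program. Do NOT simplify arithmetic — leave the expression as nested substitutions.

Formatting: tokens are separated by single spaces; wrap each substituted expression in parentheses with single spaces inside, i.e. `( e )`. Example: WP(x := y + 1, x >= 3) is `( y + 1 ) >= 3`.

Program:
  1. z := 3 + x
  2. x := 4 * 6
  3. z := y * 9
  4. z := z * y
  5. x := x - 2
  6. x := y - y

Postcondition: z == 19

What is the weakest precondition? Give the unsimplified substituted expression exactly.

post: z == 19
stmt 6: x := y - y  -- replace 0 occurrence(s) of x with (y - y)
  => z == 19
stmt 5: x := x - 2  -- replace 0 occurrence(s) of x with (x - 2)
  => z == 19
stmt 4: z := z * y  -- replace 1 occurrence(s) of z with (z * y)
  => ( z * y ) == 19
stmt 3: z := y * 9  -- replace 1 occurrence(s) of z with (y * 9)
  => ( ( y * 9 ) * y ) == 19
stmt 2: x := 4 * 6  -- replace 0 occurrence(s) of x with (4 * 6)
  => ( ( y * 9 ) * y ) == 19
stmt 1: z := 3 + x  -- replace 0 occurrence(s) of z with (3 + x)
  => ( ( y * 9 ) * y ) == 19

Answer: ( ( y * 9 ) * y ) == 19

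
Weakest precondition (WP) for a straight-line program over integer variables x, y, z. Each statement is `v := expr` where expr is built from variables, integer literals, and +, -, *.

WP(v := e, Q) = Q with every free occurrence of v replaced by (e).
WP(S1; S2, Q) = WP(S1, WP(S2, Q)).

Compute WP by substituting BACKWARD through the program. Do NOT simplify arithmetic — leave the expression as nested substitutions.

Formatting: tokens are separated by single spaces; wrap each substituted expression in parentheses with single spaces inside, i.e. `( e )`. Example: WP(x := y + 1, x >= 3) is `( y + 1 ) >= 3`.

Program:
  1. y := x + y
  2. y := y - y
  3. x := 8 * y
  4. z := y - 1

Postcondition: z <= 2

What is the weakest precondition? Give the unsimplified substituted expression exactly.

post: z <= 2
stmt 4: z := y - 1  -- replace 1 occurrence(s) of z with (y - 1)
  => ( y - 1 ) <= 2
stmt 3: x := 8 * y  -- replace 0 occurrence(s) of x with (8 * y)
  => ( y - 1 ) <= 2
stmt 2: y := y - y  -- replace 1 occurrence(s) of y with (y - y)
  => ( ( y - y ) - 1 ) <= 2
stmt 1: y := x + y  -- replace 2 occurrence(s) of y with (x + y)
  => ( ( ( x + y ) - ( x + y ) ) - 1 ) <= 2

Answer: ( ( ( x + y ) - ( x + y ) ) - 1 ) <= 2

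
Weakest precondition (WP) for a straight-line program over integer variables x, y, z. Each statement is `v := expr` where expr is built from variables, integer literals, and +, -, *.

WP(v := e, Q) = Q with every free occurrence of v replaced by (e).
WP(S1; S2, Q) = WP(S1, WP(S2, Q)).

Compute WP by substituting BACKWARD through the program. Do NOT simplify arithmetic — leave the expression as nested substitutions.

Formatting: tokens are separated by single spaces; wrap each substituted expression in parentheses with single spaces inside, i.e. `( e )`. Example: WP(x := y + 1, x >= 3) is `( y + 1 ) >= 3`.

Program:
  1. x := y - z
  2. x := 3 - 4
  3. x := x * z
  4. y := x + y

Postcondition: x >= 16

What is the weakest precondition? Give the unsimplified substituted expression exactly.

post: x >= 16
stmt 4: y := x + y  -- replace 0 occurrence(s) of y with (x + y)
  => x >= 16
stmt 3: x := x * z  -- replace 1 occurrence(s) of x with (x * z)
  => ( x * z ) >= 16
stmt 2: x := 3 - 4  -- replace 1 occurrence(s) of x with (3 - 4)
  => ( ( 3 - 4 ) * z ) >= 16
stmt 1: x := y - z  -- replace 0 occurrence(s) of x with (y - z)
  => ( ( 3 - 4 ) * z ) >= 16

Answer: ( ( 3 - 4 ) * z ) >= 16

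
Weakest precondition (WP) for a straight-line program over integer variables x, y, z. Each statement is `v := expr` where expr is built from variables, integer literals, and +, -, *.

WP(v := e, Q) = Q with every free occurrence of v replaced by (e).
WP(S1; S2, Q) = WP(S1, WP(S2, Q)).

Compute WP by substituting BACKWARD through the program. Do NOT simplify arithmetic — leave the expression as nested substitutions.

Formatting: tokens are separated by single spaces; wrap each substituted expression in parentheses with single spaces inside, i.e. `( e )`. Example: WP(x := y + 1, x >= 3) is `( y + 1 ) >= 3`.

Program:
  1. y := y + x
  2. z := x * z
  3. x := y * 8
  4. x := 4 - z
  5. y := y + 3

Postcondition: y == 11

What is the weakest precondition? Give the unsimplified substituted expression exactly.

Answer: ( ( y + x ) + 3 ) == 11

Derivation:
post: y == 11
stmt 5: y := y + 3  -- replace 1 occurrence(s) of y with (y + 3)
  => ( y + 3 ) == 11
stmt 4: x := 4 - z  -- replace 0 occurrence(s) of x with (4 - z)
  => ( y + 3 ) == 11
stmt 3: x := y * 8  -- replace 0 occurrence(s) of x with (y * 8)
  => ( y + 3 ) == 11
stmt 2: z := x * z  -- replace 0 occurrence(s) of z with (x * z)
  => ( y + 3 ) == 11
stmt 1: y := y + x  -- replace 1 occurrence(s) of y with (y + x)
  => ( ( y + x ) + 3 ) == 11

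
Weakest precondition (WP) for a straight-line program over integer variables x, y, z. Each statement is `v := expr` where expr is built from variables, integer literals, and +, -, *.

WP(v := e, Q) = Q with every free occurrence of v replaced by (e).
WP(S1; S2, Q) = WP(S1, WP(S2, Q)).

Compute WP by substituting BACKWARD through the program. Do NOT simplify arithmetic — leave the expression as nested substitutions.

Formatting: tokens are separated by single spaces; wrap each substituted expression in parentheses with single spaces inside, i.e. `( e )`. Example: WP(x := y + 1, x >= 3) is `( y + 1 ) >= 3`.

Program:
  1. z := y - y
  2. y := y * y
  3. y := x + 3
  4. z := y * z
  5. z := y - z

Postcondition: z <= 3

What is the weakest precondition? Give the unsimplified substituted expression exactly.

post: z <= 3
stmt 5: z := y - z  -- replace 1 occurrence(s) of z with (y - z)
  => ( y - z ) <= 3
stmt 4: z := y * z  -- replace 1 occurrence(s) of z with (y * z)
  => ( y - ( y * z ) ) <= 3
stmt 3: y := x + 3  -- replace 2 occurrence(s) of y with (x + 3)
  => ( ( x + 3 ) - ( ( x + 3 ) * z ) ) <= 3
stmt 2: y := y * y  -- replace 0 occurrence(s) of y with (y * y)
  => ( ( x + 3 ) - ( ( x + 3 ) * z ) ) <= 3
stmt 1: z := y - y  -- replace 1 occurrence(s) of z with (y - y)
  => ( ( x + 3 ) - ( ( x + 3 ) * ( y - y ) ) ) <= 3

Answer: ( ( x + 3 ) - ( ( x + 3 ) * ( y - y ) ) ) <= 3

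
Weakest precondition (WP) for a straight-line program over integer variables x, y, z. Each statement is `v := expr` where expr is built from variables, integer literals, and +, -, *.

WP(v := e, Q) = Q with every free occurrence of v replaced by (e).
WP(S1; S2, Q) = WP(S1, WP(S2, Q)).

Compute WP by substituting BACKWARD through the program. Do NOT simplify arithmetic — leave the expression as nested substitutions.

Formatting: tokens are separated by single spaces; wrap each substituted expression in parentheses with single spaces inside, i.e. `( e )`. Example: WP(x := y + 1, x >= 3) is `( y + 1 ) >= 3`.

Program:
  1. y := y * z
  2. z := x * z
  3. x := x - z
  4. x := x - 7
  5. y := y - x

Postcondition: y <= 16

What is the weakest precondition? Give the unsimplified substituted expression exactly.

post: y <= 16
stmt 5: y := y - x  -- replace 1 occurrence(s) of y with (y - x)
  => ( y - x ) <= 16
stmt 4: x := x - 7  -- replace 1 occurrence(s) of x with (x - 7)
  => ( y - ( x - 7 ) ) <= 16
stmt 3: x := x - z  -- replace 1 occurrence(s) of x with (x - z)
  => ( y - ( ( x - z ) - 7 ) ) <= 16
stmt 2: z := x * z  -- replace 1 occurrence(s) of z with (x * z)
  => ( y - ( ( x - ( x * z ) ) - 7 ) ) <= 16
stmt 1: y := y * z  -- replace 1 occurrence(s) of y with (y * z)
  => ( ( y * z ) - ( ( x - ( x * z ) ) - 7 ) ) <= 16

Answer: ( ( y * z ) - ( ( x - ( x * z ) ) - 7 ) ) <= 16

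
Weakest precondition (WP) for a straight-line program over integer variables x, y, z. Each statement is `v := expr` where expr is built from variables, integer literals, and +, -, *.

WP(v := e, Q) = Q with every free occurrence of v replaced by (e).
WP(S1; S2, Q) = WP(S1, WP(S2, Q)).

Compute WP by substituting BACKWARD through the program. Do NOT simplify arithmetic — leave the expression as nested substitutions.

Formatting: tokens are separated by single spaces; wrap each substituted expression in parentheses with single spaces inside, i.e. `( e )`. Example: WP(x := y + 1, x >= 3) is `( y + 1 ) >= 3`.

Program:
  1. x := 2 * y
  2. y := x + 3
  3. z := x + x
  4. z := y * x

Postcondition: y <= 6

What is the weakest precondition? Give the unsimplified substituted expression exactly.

post: y <= 6
stmt 4: z := y * x  -- replace 0 occurrence(s) of z with (y * x)
  => y <= 6
stmt 3: z := x + x  -- replace 0 occurrence(s) of z with (x + x)
  => y <= 6
stmt 2: y := x + 3  -- replace 1 occurrence(s) of y with (x + 3)
  => ( x + 3 ) <= 6
stmt 1: x := 2 * y  -- replace 1 occurrence(s) of x with (2 * y)
  => ( ( 2 * y ) + 3 ) <= 6

Answer: ( ( 2 * y ) + 3 ) <= 6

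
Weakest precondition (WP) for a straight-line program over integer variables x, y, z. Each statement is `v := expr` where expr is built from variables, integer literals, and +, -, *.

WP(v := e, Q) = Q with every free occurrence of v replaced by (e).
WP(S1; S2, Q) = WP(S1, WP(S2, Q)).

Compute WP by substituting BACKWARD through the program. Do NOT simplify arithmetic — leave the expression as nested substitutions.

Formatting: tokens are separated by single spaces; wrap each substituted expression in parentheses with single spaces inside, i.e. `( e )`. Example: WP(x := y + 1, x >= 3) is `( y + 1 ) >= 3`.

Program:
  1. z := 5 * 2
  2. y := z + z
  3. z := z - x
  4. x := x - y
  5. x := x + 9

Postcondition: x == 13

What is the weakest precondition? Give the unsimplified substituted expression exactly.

post: x == 13
stmt 5: x := x + 9  -- replace 1 occurrence(s) of x with (x + 9)
  => ( x + 9 ) == 13
stmt 4: x := x - y  -- replace 1 occurrence(s) of x with (x - y)
  => ( ( x - y ) + 9 ) == 13
stmt 3: z := z - x  -- replace 0 occurrence(s) of z with (z - x)
  => ( ( x - y ) + 9 ) == 13
stmt 2: y := z + z  -- replace 1 occurrence(s) of y with (z + z)
  => ( ( x - ( z + z ) ) + 9 ) == 13
stmt 1: z := 5 * 2  -- replace 2 occurrence(s) of z with (5 * 2)
  => ( ( x - ( ( 5 * 2 ) + ( 5 * 2 ) ) ) + 9 ) == 13

Answer: ( ( x - ( ( 5 * 2 ) + ( 5 * 2 ) ) ) + 9 ) == 13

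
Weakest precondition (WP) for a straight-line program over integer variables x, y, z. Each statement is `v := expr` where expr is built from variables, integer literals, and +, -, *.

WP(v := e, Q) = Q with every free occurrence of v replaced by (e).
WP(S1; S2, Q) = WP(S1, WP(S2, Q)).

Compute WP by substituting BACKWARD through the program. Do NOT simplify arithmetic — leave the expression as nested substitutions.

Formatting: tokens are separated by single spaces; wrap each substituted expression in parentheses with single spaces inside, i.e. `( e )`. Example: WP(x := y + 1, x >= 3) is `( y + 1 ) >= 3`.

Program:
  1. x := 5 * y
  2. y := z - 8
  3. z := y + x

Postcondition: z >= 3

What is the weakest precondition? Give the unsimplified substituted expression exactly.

post: z >= 3
stmt 3: z := y + x  -- replace 1 occurrence(s) of z with (y + x)
  => ( y + x ) >= 3
stmt 2: y := z - 8  -- replace 1 occurrence(s) of y with (z - 8)
  => ( ( z - 8 ) + x ) >= 3
stmt 1: x := 5 * y  -- replace 1 occurrence(s) of x with (5 * y)
  => ( ( z - 8 ) + ( 5 * y ) ) >= 3

Answer: ( ( z - 8 ) + ( 5 * y ) ) >= 3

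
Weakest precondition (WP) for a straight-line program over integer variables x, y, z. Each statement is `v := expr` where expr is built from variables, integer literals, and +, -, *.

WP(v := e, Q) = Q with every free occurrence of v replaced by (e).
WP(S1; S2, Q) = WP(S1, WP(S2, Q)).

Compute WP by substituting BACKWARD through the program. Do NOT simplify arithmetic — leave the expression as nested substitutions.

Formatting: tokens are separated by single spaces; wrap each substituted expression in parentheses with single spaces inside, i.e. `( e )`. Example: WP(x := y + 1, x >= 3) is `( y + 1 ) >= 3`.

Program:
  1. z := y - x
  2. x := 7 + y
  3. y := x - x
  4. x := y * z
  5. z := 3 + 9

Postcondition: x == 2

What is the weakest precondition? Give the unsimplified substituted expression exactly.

Answer: ( ( ( 7 + y ) - ( 7 + y ) ) * ( y - x ) ) == 2

Derivation:
post: x == 2
stmt 5: z := 3 + 9  -- replace 0 occurrence(s) of z with (3 + 9)
  => x == 2
stmt 4: x := y * z  -- replace 1 occurrence(s) of x with (y * z)
  => ( y * z ) == 2
stmt 3: y := x - x  -- replace 1 occurrence(s) of y with (x - x)
  => ( ( x - x ) * z ) == 2
stmt 2: x := 7 + y  -- replace 2 occurrence(s) of x with (7 + y)
  => ( ( ( 7 + y ) - ( 7 + y ) ) * z ) == 2
stmt 1: z := y - x  -- replace 1 occurrence(s) of z with (y - x)
  => ( ( ( 7 + y ) - ( 7 + y ) ) * ( y - x ) ) == 2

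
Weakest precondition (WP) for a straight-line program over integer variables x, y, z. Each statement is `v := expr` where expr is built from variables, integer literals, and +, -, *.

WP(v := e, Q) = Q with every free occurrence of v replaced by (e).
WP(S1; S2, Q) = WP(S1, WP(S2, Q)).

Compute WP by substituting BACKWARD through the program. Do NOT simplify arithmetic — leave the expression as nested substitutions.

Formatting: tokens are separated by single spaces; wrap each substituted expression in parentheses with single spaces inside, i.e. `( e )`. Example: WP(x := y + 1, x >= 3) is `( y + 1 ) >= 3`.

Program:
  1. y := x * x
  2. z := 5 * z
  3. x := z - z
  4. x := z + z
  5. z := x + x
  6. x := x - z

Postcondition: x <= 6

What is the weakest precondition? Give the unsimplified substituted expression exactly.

post: x <= 6
stmt 6: x := x - z  -- replace 1 occurrence(s) of x with (x - z)
  => ( x - z ) <= 6
stmt 5: z := x + x  -- replace 1 occurrence(s) of z with (x + x)
  => ( x - ( x + x ) ) <= 6
stmt 4: x := z + z  -- replace 3 occurrence(s) of x with (z + z)
  => ( ( z + z ) - ( ( z + z ) + ( z + z ) ) ) <= 6
stmt 3: x := z - z  -- replace 0 occurrence(s) of x with (z - z)
  => ( ( z + z ) - ( ( z + z ) + ( z + z ) ) ) <= 6
stmt 2: z := 5 * z  -- replace 6 occurrence(s) of z with (5 * z)
  => ( ( ( 5 * z ) + ( 5 * z ) ) - ( ( ( 5 * z ) + ( 5 * z ) ) + ( ( 5 * z ) + ( 5 * z ) ) ) ) <= 6
stmt 1: y := x * x  -- replace 0 occurrence(s) of y with (x * x)
  => ( ( ( 5 * z ) + ( 5 * z ) ) - ( ( ( 5 * z ) + ( 5 * z ) ) + ( ( 5 * z ) + ( 5 * z ) ) ) ) <= 6

Answer: ( ( ( 5 * z ) + ( 5 * z ) ) - ( ( ( 5 * z ) + ( 5 * z ) ) + ( ( 5 * z ) + ( 5 * z ) ) ) ) <= 6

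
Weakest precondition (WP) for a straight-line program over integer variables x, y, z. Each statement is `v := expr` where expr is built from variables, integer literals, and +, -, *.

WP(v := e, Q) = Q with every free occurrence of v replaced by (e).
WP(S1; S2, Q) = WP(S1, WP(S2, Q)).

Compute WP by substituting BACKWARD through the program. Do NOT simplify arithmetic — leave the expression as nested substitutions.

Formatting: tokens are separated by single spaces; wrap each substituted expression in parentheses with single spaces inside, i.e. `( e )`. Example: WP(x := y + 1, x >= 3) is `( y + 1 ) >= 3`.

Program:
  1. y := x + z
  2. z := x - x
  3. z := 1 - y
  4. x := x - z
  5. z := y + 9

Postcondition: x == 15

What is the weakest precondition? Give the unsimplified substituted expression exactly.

Answer: ( x - ( 1 - ( x + z ) ) ) == 15

Derivation:
post: x == 15
stmt 5: z := y + 9  -- replace 0 occurrence(s) of z with (y + 9)
  => x == 15
stmt 4: x := x - z  -- replace 1 occurrence(s) of x with (x - z)
  => ( x - z ) == 15
stmt 3: z := 1 - y  -- replace 1 occurrence(s) of z with (1 - y)
  => ( x - ( 1 - y ) ) == 15
stmt 2: z := x - x  -- replace 0 occurrence(s) of z with (x - x)
  => ( x - ( 1 - y ) ) == 15
stmt 1: y := x + z  -- replace 1 occurrence(s) of y with (x + z)
  => ( x - ( 1 - ( x + z ) ) ) == 15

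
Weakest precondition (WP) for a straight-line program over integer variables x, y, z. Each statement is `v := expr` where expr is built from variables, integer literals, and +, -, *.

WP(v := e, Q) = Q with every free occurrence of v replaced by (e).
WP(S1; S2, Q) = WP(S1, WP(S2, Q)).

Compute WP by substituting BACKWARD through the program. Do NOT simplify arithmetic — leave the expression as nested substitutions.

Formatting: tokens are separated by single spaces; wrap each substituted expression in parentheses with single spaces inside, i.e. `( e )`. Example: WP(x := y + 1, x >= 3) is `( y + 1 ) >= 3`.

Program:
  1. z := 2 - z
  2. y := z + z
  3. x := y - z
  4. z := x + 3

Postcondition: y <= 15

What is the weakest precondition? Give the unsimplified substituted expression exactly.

post: y <= 15
stmt 4: z := x + 3  -- replace 0 occurrence(s) of z with (x + 3)
  => y <= 15
stmt 3: x := y - z  -- replace 0 occurrence(s) of x with (y - z)
  => y <= 15
stmt 2: y := z + z  -- replace 1 occurrence(s) of y with (z + z)
  => ( z + z ) <= 15
stmt 1: z := 2 - z  -- replace 2 occurrence(s) of z with (2 - z)
  => ( ( 2 - z ) + ( 2 - z ) ) <= 15

Answer: ( ( 2 - z ) + ( 2 - z ) ) <= 15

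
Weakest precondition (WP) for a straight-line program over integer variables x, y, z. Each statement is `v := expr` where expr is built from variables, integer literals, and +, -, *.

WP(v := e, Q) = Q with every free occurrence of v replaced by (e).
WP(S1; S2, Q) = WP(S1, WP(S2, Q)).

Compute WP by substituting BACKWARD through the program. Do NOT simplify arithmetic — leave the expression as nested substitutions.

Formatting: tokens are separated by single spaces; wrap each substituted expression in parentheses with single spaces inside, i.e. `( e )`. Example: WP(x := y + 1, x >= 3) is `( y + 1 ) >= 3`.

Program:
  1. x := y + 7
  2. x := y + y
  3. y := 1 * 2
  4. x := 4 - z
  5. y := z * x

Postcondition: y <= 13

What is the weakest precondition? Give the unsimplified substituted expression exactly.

Answer: ( z * ( 4 - z ) ) <= 13

Derivation:
post: y <= 13
stmt 5: y := z * x  -- replace 1 occurrence(s) of y with (z * x)
  => ( z * x ) <= 13
stmt 4: x := 4 - z  -- replace 1 occurrence(s) of x with (4 - z)
  => ( z * ( 4 - z ) ) <= 13
stmt 3: y := 1 * 2  -- replace 0 occurrence(s) of y with (1 * 2)
  => ( z * ( 4 - z ) ) <= 13
stmt 2: x := y + y  -- replace 0 occurrence(s) of x with (y + y)
  => ( z * ( 4 - z ) ) <= 13
stmt 1: x := y + 7  -- replace 0 occurrence(s) of x with (y + 7)
  => ( z * ( 4 - z ) ) <= 13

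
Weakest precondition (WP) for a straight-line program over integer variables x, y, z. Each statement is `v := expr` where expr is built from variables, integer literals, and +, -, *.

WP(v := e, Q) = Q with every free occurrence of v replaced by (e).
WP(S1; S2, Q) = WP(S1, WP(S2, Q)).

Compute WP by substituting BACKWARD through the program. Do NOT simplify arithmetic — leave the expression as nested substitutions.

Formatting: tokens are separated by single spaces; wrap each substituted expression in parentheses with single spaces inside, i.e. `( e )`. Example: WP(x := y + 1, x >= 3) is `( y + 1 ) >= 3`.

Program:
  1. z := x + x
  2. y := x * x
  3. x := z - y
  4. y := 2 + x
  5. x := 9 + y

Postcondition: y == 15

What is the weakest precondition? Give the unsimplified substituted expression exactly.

post: y == 15
stmt 5: x := 9 + y  -- replace 0 occurrence(s) of x with (9 + y)
  => y == 15
stmt 4: y := 2 + x  -- replace 1 occurrence(s) of y with (2 + x)
  => ( 2 + x ) == 15
stmt 3: x := z - y  -- replace 1 occurrence(s) of x with (z - y)
  => ( 2 + ( z - y ) ) == 15
stmt 2: y := x * x  -- replace 1 occurrence(s) of y with (x * x)
  => ( 2 + ( z - ( x * x ) ) ) == 15
stmt 1: z := x + x  -- replace 1 occurrence(s) of z with (x + x)
  => ( 2 + ( ( x + x ) - ( x * x ) ) ) == 15

Answer: ( 2 + ( ( x + x ) - ( x * x ) ) ) == 15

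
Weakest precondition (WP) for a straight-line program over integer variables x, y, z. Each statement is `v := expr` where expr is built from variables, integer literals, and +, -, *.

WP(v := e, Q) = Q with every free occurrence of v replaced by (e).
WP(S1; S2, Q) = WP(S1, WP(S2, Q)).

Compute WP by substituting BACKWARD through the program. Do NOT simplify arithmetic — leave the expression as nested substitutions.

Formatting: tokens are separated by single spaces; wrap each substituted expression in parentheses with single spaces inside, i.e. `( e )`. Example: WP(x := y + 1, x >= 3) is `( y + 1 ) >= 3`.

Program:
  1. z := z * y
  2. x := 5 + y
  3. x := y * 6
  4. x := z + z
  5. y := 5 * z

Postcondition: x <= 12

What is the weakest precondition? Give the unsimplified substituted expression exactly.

post: x <= 12
stmt 5: y := 5 * z  -- replace 0 occurrence(s) of y with (5 * z)
  => x <= 12
stmt 4: x := z + z  -- replace 1 occurrence(s) of x with (z + z)
  => ( z + z ) <= 12
stmt 3: x := y * 6  -- replace 0 occurrence(s) of x with (y * 6)
  => ( z + z ) <= 12
stmt 2: x := 5 + y  -- replace 0 occurrence(s) of x with (5 + y)
  => ( z + z ) <= 12
stmt 1: z := z * y  -- replace 2 occurrence(s) of z with (z * y)
  => ( ( z * y ) + ( z * y ) ) <= 12

Answer: ( ( z * y ) + ( z * y ) ) <= 12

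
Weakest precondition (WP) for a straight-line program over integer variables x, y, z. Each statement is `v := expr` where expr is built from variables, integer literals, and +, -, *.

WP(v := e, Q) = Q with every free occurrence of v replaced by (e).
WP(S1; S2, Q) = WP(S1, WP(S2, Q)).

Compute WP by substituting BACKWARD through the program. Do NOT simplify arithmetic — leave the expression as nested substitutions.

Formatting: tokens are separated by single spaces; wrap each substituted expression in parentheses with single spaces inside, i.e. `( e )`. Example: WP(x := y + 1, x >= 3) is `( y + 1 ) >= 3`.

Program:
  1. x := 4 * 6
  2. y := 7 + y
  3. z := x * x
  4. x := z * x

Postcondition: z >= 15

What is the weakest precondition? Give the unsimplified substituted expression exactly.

Answer: ( ( 4 * 6 ) * ( 4 * 6 ) ) >= 15

Derivation:
post: z >= 15
stmt 4: x := z * x  -- replace 0 occurrence(s) of x with (z * x)
  => z >= 15
stmt 3: z := x * x  -- replace 1 occurrence(s) of z with (x * x)
  => ( x * x ) >= 15
stmt 2: y := 7 + y  -- replace 0 occurrence(s) of y with (7 + y)
  => ( x * x ) >= 15
stmt 1: x := 4 * 6  -- replace 2 occurrence(s) of x with (4 * 6)
  => ( ( 4 * 6 ) * ( 4 * 6 ) ) >= 15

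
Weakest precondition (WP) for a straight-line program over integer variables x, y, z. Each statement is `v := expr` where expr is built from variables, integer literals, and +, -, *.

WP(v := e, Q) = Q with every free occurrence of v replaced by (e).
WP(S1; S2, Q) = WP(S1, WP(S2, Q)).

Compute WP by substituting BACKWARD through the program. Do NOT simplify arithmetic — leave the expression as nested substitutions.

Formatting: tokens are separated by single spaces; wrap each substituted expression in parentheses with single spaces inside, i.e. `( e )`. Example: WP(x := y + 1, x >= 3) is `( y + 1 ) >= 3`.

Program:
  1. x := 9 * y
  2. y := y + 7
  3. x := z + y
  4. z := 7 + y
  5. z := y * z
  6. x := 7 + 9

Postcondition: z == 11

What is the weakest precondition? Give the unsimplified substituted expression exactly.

post: z == 11
stmt 6: x := 7 + 9  -- replace 0 occurrence(s) of x with (7 + 9)
  => z == 11
stmt 5: z := y * z  -- replace 1 occurrence(s) of z with (y * z)
  => ( y * z ) == 11
stmt 4: z := 7 + y  -- replace 1 occurrence(s) of z with (7 + y)
  => ( y * ( 7 + y ) ) == 11
stmt 3: x := z + y  -- replace 0 occurrence(s) of x with (z + y)
  => ( y * ( 7 + y ) ) == 11
stmt 2: y := y + 7  -- replace 2 occurrence(s) of y with (y + 7)
  => ( ( y + 7 ) * ( 7 + ( y + 7 ) ) ) == 11
stmt 1: x := 9 * y  -- replace 0 occurrence(s) of x with (9 * y)
  => ( ( y + 7 ) * ( 7 + ( y + 7 ) ) ) == 11

Answer: ( ( y + 7 ) * ( 7 + ( y + 7 ) ) ) == 11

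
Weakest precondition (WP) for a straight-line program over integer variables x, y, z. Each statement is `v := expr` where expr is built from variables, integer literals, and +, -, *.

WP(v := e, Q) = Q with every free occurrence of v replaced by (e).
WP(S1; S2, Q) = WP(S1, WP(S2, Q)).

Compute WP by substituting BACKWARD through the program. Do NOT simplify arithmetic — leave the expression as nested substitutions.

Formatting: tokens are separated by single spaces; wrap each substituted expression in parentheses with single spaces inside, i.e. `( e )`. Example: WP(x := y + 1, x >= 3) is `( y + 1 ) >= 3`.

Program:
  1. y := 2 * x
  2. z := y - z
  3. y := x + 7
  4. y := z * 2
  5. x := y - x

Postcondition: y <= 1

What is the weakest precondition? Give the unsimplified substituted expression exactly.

Answer: ( ( ( 2 * x ) - z ) * 2 ) <= 1

Derivation:
post: y <= 1
stmt 5: x := y - x  -- replace 0 occurrence(s) of x with (y - x)
  => y <= 1
stmt 4: y := z * 2  -- replace 1 occurrence(s) of y with (z * 2)
  => ( z * 2 ) <= 1
stmt 3: y := x + 7  -- replace 0 occurrence(s) of y with (x + 7)
  => ( z * 2 ) <= 1
stmt 2: z := y - z  -- replace 1 occurrence(s) of z with (y - z)
  => ( ( y - z ) * 2 ) <= 1
stmt 1: y := 2 * x  -- replace 1 occurrence(s) of y with (2 * x)
  => ( ( ( 2 * x ) - z ) * 2 ) <= 1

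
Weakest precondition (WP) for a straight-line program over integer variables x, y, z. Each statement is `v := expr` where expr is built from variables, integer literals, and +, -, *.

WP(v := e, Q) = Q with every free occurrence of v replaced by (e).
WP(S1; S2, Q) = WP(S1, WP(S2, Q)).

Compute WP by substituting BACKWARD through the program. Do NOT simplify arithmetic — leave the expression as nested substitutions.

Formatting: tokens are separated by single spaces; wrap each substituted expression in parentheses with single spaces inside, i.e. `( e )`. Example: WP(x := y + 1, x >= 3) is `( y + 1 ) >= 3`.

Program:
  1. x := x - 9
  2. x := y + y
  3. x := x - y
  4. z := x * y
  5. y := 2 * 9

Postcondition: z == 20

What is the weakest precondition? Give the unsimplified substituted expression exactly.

Answer: ( ( ( y + y ) - y ) * y ) == 20

Derivation:
post: z == 20
stmt 5: y := 2 * 9  -- replace 0 occurrence(s) of y with (2 * 9)
  => z == 20
stmt 4: z := x * y  -- replace 1 occurrence(s) of z with (x * y)
  => ( x * y ) == 20
stmt 3: x := x - y  -- replace 1 occurrence(s) of x with (x - y)
  => ( ( x - y ) * y ) == 20
stmt 2: x := y + y  -- replace 1 occurrence(s) of x with (y + y)
  => ( ( ( y + y ) - y ) * y ) == 20
stmt 1: x := x - 9  -- replace 0 occurrence(s) of x with (x - 9)
  => ( ( ( y + y ) - y ) * y ) == 20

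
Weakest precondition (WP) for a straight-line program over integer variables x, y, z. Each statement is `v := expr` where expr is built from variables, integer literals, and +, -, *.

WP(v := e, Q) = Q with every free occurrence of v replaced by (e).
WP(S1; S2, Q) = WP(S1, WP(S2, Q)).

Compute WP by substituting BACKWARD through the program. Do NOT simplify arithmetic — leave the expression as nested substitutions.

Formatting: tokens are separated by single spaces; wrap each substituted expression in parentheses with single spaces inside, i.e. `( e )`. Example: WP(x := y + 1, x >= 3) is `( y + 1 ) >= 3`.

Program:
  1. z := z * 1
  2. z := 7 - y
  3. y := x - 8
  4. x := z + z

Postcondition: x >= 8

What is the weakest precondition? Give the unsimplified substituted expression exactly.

post: x >= 8
stmt 4: x := z + z  -- replace 1 occurrence(s) of x with (z + z)
  => ( z + z ) >= 8
stmt 3: y := x - 8  -- replace 0 occurrence(s) of y with (x - 8)
  => ( z + z ) >= 8
stmt 2: z := 7 - y  -- replace 2 occurrence(s) of z with (7 - y)
  => ( ( 7 - y ) + ( 7 - y ) ) >= 8
stmt 1: z := z * 1  -- replace 0 occurrence(s) of z with (z * 1)
  => ( ( 7 - y ) + ( 7 - y ) ) >= 8

Answer: ( ( 7 - y ) + ( 7 - y ) ) >= 8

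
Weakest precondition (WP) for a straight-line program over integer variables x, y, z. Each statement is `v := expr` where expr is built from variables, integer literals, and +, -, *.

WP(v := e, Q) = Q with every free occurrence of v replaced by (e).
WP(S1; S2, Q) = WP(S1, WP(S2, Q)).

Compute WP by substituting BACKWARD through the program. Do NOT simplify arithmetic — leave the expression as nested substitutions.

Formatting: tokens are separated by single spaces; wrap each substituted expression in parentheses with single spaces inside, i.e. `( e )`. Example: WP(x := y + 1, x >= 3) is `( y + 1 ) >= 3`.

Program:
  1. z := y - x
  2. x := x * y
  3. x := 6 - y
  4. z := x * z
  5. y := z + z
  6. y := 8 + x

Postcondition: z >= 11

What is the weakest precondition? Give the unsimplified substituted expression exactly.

post: z >= 11
stmt 6: y := 8 + x  -- replace 0 occurrence(s) of y with (8 + x)
  => z >= 11
stmt 5: y := z + z  -- replace 0 occurrence(s) of y with (z + z)
  => z >= 11
stmt 4: z := x * z  -- replace 1 occurrence(s) of z with (x * z)
  => ( x * z ) >= 11
stmt 3: x := 6 - y  -- replace 1 occurrence(s) of x with (6 - y)
  => ( ( 6 - y ) * z ) >= 11
stmt 2: x := x * y  -- replace 0 occurrence(s) of x with (x * y)
  => ( ( 6 - y ) * z ) >= 11
stmt 1: z := y - x  -- replace 1 occurrence(s) of z with (y - x)
  => ( ( 6 - y ) * ( y - x ) ) >= 11

Answer: ( ( 6 - y ) * ( y - x ) ) >= 11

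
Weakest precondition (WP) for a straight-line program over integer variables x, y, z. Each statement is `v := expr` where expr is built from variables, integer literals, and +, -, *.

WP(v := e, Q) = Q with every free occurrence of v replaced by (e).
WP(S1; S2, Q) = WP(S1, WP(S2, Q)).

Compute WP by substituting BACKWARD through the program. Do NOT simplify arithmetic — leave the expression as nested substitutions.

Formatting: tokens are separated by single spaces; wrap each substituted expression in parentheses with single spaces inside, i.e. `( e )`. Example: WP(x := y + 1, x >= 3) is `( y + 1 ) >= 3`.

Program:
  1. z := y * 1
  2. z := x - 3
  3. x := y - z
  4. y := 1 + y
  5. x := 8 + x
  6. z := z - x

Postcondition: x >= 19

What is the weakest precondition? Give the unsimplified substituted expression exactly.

Answer: ( 8 + ( y - ( x - 3 ) ) ) >= 19

Derivation:
post: x >= 19
stmt 6: z := z - x  -- replace 0 occurrence(s) of z with (z - x)
  => x >= 19
stmt 5: x := 8 + x  -- replace 1 occurrence(s) of x with (8 + x)
  => ( 8 + x ) >= 19
stmt 4: y := 1 + y  -- replace 0 occurrence(s) of y with (1 + y)
  => ( 8 + x ) >= 19
stmt 3: x := y - z  -- replace 1 occurrence(s) of x with (y - z)
  => ( 8 + ( y - z ) ) >= 19
stmt 2: z := x - 3  -- replace 1 occurrence(s) of z with (x - 3)
  => ( 8 + ( y - ( x - 3 ) ) ) >= 19
stmt 1: z := y * 1  -- replace 0 occurrence(s) of z with (y * 1)
  => ( 8 + ( y - ( x - 3 ) ) ) >= 19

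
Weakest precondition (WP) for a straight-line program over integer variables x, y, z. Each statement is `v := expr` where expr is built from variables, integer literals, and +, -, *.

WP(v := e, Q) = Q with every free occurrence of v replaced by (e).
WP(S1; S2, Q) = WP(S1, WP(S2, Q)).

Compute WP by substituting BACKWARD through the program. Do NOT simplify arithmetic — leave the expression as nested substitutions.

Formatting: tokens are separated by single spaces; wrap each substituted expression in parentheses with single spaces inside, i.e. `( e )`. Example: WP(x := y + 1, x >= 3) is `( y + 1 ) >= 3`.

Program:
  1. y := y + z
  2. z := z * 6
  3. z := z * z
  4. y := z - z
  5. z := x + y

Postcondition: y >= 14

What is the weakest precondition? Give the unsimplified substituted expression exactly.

Answer: ( ( ( z * 6 ) * ( z * 6 ) ) - ( ( z * 6 ) * ( z * 6 ) ) ) >= 14

Derivation:
post: y >= 14
stmt 5: z := x + y  -- replace 0 occurrence(s) of z with (x + y)
  => y >= 14
stmt 4: y := z - z  -- replace 1 occurrence(s) of y with (z - z)
  => ( z - z ) >= 14
stmt 3: z := z * z  -- replace 2 occurrence(s) of z with (z * z)
  => ( ( z * z ) - ( z * z ) ) >= 14
stmt 2: z := z * 6  -- replace 4 occurrence(s) of z with (z * 6)
  => ( ( ( z * 6 ) * ( z * 6 ) ) - ( ( z * 6 ) * ( z * 6 ) ) ) >= 14
stmt 1: y := y + z  -- replace 0 occurrence(s) of y with (y + z)
  => ( ( ( z * 6 ) * ( z * 6 ) ) - ( ( z * 6 ) * ( z * 6 ) ) ) >= 14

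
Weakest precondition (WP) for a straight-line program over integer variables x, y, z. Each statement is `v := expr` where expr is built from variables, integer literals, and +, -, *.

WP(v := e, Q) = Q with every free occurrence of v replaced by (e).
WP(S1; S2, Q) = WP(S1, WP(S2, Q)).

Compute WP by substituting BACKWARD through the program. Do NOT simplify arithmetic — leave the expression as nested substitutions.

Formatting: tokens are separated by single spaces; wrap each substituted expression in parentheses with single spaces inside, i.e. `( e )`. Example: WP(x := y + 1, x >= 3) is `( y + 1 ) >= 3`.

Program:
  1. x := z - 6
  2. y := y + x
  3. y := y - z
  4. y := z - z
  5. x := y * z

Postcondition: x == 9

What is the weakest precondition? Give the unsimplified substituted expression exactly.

Answer: ( ( z - z ) * z ) == 9

Derivation:
post: x == 9
stmt 5: x := y * z  -- replace 1 occurrence(s) of x with (y * z)
  => ( y * z ) == 9
stmt 4: y := z - z  -- replace 1 occurrence(s) of y with (z - z)
  => ( ( z - z ) * z ) == 9
stmt 3: y := y - z  -- replace 0 occurrence(s) of y with (y - z)
  => ( ( z - z ) * z ) == 9
stmt 2: y := y + x  -- replace 0 occurrence(s) of y with (y + x)
  => ( ( z - z ) * z ) == 9
stmt 1: x := z - 6  -- replace 0 occurrence(s) of x with (z - 6)
  => ( ( z - z ) * z ) == 9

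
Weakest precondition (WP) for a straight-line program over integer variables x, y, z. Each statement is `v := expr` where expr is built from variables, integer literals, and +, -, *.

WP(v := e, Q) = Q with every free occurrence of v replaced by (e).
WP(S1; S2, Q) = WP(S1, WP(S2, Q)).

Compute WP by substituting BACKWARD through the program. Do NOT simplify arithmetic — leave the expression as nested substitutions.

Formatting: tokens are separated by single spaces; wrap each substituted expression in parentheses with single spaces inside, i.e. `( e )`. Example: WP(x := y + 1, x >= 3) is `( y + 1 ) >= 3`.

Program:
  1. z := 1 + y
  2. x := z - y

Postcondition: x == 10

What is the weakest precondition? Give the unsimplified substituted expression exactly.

post: x == 10
stmt 2: x := z - y  -- replace 1 occurrence(s) of x with (z - y)
  => ( z - y ) == 10
stmt 1: z := 1 + y  -- replace 1 occurrence(s) of z with (1 + y)
  => ( ( 1 + y ) - y ) == 10

Answer: ( ( 1 + y ) - y ) == 10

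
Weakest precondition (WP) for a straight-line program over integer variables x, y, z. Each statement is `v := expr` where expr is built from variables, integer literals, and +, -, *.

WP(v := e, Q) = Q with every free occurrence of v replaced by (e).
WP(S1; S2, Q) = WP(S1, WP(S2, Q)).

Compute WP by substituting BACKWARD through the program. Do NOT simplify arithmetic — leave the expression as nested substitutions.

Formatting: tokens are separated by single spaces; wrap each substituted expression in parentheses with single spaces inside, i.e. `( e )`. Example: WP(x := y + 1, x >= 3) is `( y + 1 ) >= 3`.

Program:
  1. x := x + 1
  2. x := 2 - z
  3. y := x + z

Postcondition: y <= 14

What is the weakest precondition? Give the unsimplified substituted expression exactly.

post: y <= 14
stmt 3: y := x + z  -- replace 1 occurrence(s) of y with (x + z)
  => ( x + z ) <= 14
stmt 2: x := 2 - z  -- replace 1 occurrence(s) of x with (2 - z)
  => ( ( 2 - z ) + z ) <= 14
stmt 1: x := x + 1  -- replace 0 occurrence(s) of x with (x + 1)
  => ( ( 2 - z ) + z ) <= 14

Answer: ( ( 2 - z ) + z ) <= 14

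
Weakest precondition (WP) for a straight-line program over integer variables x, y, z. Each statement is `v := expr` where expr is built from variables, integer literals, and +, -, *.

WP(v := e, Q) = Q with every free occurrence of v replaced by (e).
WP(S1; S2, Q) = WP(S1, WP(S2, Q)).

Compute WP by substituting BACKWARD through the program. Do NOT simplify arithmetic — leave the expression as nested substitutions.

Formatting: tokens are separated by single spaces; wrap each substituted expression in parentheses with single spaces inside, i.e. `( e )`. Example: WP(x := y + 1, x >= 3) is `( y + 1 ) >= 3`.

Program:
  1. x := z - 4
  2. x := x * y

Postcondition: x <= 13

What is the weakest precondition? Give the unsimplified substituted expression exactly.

Answer: ( ( z - 4 ) * y ) <= 13

Derivation:
post: x <= 13
stmt 2: x := x * y  -- replace 1 occurrence(s) of x with (x * y)
  => ( x * y ) <= 13
stmt 1: x := z - 4  -- replace 1 occurrence(s) of x with (z - 4)
  => ( ( z - 4 ) * y ) <= 13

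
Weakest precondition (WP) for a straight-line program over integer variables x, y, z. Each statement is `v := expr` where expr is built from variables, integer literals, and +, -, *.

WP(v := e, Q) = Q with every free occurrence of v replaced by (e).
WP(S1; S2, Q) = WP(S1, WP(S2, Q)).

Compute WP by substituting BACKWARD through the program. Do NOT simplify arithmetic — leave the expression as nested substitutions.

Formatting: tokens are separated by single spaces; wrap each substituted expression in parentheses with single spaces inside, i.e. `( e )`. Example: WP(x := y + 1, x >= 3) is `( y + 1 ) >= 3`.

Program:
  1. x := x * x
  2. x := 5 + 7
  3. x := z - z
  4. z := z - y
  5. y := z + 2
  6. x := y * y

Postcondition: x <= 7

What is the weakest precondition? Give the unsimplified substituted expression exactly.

Answer: ( ( ( z - y ) + 2 ) * ( ( z - y ) + 2 ) ) <= 7

Derivation:
post: x <= 7
stmt 6: x := y * y  -- replace 1 occurrence(s) of x with (y * y)
  => ( y * y ) <= 7
stmt 5: y := z + 2  -- replace 2 occurrence(s) of y with (z + 2)
  => ( ( z + 2 ) * ( z + 2 ) ) <= 7
stmt 4: z := z - y  -- replace 2 occurrence(s) of z with (z - y)
  => ( ( ( z - y ) + 2 ) * ( ( z - y ) + 2 ) ) <= 7
stmt 3: x := z - z  -- replace 0 occurrence(s) of x with (z - z)
  => ( ( ( z - y ) + 2 ) * ( ( z - y ) + 2 ) ) <= 7
stmt 2: x := 5 + 7  -- replace 0 occurrence(s) of x with (5 + 7)
  => ( ( ( z - y ) + 2 ) * ( ( z - y ) + 2 ) ) <= 7
stmt 1: x := x * x  -- replace 0 occurrence(s) of x with (x * x)
  => ( ( ( z - y ) + 2 ) * ( ( z - y ) + 2 ) ) <= 7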